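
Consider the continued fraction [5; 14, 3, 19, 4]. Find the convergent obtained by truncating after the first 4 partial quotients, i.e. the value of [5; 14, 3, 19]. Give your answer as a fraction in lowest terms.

Collapse the nested fraction from the inside out:
Start with 19.
3 + 1/(19/1) = 3 + 1/19 = 58/19
14 + 1/(58/19) = 14 + 19/58 = 831/58
5 + 1/(831/58) = 5 + 58/831 = 4213/831

4213/831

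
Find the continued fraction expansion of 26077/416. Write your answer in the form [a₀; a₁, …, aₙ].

[62; 1, 2, 5, 1, 2, 3, 2]

26077 ÷ 416 → quotient 62, remainder 285
416 ÷ 285 → quotient 1, remainder 131
285 ÷ 131 → quotient 2, remainder 23
131 ÷ 23 → quotient 5, remainder 16
23 ÷ 16 → quotient 1, remainder 7
16 ÷ 7 → quotient 2, remainder 2
7 ÷ 2 → quotient 3, remainder 1
2 ÷ 1 → quotient 2, remainder 0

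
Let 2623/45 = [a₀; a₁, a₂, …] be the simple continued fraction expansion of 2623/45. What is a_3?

Run the Euclidean algorithm, recording each quotient:
2623 ÷ 45 → quotient 58, remainder 13
45 ÷ 13 → quotient 3, remainder 6
13 ÷ 6 → quotient 2, remainder 1
6 ÷ 1 → quotient 6, remainder 0

6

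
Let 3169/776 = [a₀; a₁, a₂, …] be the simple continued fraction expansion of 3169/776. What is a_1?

11

3169 ÷ 776 → quotient 4, remainder 65
776 ÷ 65 → quotient 11, remainder 61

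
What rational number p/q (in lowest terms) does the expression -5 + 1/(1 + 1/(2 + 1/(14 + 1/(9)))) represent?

-1687/390

Work from the innermost term outward:
Start with 9.
14 + 1/(9/1) = 14 + 1/9 = 127/9
2 + 1/(127/9) = 2 + 9/127 = 263/127
1 + 1/(263/127) = 1 + 127/263 = 390/263
-5 + 1/(390/263) = -5 + 263/390 = -1687/390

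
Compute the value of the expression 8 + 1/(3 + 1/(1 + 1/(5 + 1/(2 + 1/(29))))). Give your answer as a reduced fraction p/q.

Build up convergents one term at a time:
a_0 = 8: 8/1
a_1 = 3: 25/3
a_2 = 1: 33/4
a_3 = 5: 190/23
a_4 = 2: 413/50
a_5 = 29: 12167/1473

12167/1473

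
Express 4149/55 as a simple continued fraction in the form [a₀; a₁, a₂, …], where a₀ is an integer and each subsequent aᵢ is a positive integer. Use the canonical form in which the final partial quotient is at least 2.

4149 = 75·55 + 24, so a_0 = 75
55 = 2·24 + 7, so a_1 = 2
24 = 3·7 + 3, so a_2 = 3
7 = 2·3 + 1, so a_3 = 2
3 = 3·1 + 0, so a_4 = 3

[75; 2, 3, 2, 3]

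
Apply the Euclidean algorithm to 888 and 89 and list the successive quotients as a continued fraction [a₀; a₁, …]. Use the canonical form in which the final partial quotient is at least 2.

Repeatedly divide and take the remainder:
888 = 9·89 + 87, so a_0 = 9
89 = 1·87 + 2, so a_1 = 1
87 = 43·2 + 1, so a_2 = 43
2 = 2·1 + 0, so a_3 = 2

[9; 1, 43, 2]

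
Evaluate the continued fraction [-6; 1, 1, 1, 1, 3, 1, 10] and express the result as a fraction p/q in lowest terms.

-1337/248

Collapse the nested fraction from the inside out:
Start with 10.
1 + 1/(10/1) = 1 + 1/10 = 11/10
3 + 1/(11/10) = 3 + 10/11 = 43/11
1 + 1/(43/11) = 1 + 11/43 = 54/43
1 + 1/(54/43) = 1 + 43/54 = 97/54
1 + 1/(97/54) = 1 + 54/97 = 151/97
1 + 1/(151/97) = 1 + 97/151 = 248/151
-6 + 1/(248/151) = -6 + 151/248 = -1337/248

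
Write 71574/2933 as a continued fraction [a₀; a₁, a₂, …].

Run the Euclidean algorithm, recording each quotient:
⌊71574/2933⌋ = 24, remainder 1182
⌊2933/1182⌋ = 2, remainder 569
⌊1182/569⌋ = 2, remainder 44
⌊569/44⌋ = 12, remainder 41
⌊44/41⌋ = 1, remainder 3
⌊41/3⌋ = 13, remainder 2
⌊3/2⌋ = 1, remainder 1
⌊2/1⌋ = 2, remainder 0

[24; 2, 2, 12, 1, 13, 1, 2]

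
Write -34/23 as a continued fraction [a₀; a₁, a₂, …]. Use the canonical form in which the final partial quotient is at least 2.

-34 = -2·23 + 12, so a_0 = -2
23 = 1·12 + 11, so a_1 = 1
12 = 1·11 + 1, so a_2 = 1
11 = 11·1 + 0, so a_3 = 11

[-2; 1, 1, 11]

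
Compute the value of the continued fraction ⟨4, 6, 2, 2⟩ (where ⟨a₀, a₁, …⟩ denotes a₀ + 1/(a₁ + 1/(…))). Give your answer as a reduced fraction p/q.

133/32

Use the convergent recurrence hₖ = aₖ·hₖ₋₁ + hₖ₋₂ (and likewise for the denominators kₖ):
a_0 = 4: 4/1
a_1 = 6: 25/6
a_2 = 2: 54/13
a_3 = 2: 133/32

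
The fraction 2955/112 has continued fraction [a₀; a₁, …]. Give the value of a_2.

1

2955 ÷ 112 → quotient 26, remainder 43
112 ÷ 43 → quotient 2, remainder 26
43 ÷ 26 → quotient 1, remainder 17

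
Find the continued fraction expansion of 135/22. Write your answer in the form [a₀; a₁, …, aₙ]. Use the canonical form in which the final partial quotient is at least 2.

[6; 7, 3]

135 ÷ 22 → quotient 6, remainder 3
22 ÷ 3 → quotient 7, remainder 1
3 ÷ 1 → quotient 3, remainder 0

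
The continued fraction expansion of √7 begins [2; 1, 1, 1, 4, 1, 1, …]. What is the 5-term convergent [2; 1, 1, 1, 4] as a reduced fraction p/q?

a_0 = 2: 2/1
a_1 = 1: 3/1
a_2 = 1: 5/2
a_3 = 1: 8/3
a_4 = 4: 37/14

37/14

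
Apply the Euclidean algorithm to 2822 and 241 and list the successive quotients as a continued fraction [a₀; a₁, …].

Run the Euclidean algorithm, recording each quotient:
⌊2822/241⌋ = 11, remainder 171
⌊241/171⌋ = 1, remainder 70
⌊171/70⌋ = 2, remainder 31
⌊70/31⌋ = 2, remainder 8
⌊31/8⌋ = 3, remainder 7
⌊8/7⌋ = 1, remainder 1
⌊7/1⌋ = 7, remainder 0

[11; 1, 2, 2, 3, 1, 7]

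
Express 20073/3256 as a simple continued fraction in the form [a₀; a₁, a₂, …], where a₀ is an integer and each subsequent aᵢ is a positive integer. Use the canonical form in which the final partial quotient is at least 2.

[6; 6, 15, 1, 3, 1, 6]

Run the Euclidean algorithm, recording each quotient:
20073 = 6·3256 + 537, so a_0 = 6
3256 = 6·537 + 34, so a_1 = 6
537 = 15·34 + 27, so a_2 = 15
34 = 1·27 + 7, so a_3 = 1
27 = 3·7 + 6, so a_4 = 3
7 = 1·6 + 1, so a_5 = 1
6 = 6·1 + 0, so a_6 = 6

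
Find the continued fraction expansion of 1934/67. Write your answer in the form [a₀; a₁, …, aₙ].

[28; 1, 6, 2, 4]

1934 = 28·67 + 58, so a_0 = 28
67 = 1·58 + 9, so a_1 = 1
58 = 6·9 + 4, so a_2 = 6
9 = 2·4 + 1, so a_3 = 2
4 = 4·1 + 0, so a_4 = 4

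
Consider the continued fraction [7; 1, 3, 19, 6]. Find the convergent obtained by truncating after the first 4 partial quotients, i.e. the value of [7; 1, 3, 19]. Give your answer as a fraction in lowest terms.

597/77

Compute successive convergents:
a_0 = 7: 7/1
a_1 = 1: 8/1
a_2 = 3: 31/4
a_3 = 19: 597/77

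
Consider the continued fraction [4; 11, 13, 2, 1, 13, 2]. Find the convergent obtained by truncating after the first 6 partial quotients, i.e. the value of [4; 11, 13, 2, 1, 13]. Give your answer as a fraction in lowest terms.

24779/6058

a_0 = 4: 4/1
a_1 = 11: 45/11
a_2 = 13: 589/144
a_3 = 2: 1223/299
a_4 = 1: 1812/443
a_5 = 13: 24779/6058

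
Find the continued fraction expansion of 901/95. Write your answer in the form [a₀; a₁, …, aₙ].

901 ÷ 95 → quotient 9, remainder 46
95 ÷ 46 → quotient 2, remainder 3
46 ÷ 3 → quotient 15, remainder 1
3 ÷ 1 → quotient 3, remainder 0

[9; 2, 15, 3]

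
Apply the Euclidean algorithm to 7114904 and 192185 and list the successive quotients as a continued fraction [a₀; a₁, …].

Apply division with remainder until the remainder is 0:
7114904 = 37·192185 + 4059, so a_0 = 37
192185 = 47·4059 + 1412, so a_1 = 47
4059 = 2·1412 + 1235, so a_2 = 2
1412 = 1·1235 + 177, so a_3 = 1
1235 = 6·177 + 173, so a_4 = 6
177 = 1·173 + 4, so a_5 = 1
173 = 43·4 + 1, so a_6 = 43
4 = 4·1 + 0, so a_7 = 4

[37; 47, 2, 1, 6, 1, 43, 4]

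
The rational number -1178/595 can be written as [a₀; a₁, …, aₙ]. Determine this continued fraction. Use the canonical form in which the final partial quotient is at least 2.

-1178 ÷ 595 → quotient -2, remainder 12
595 ÷ 12 → quotient 49, remainder 7
12 ÷ 7 → quotient 1, remainder 5
7 ÷ 5 → quotient 1, remainder 2
5 ÷ 2 → quotient 2, remainder 1
2 ÷ 1 → quotient 2, remainder 0

[-2; 49, 1, 1, 2, 2]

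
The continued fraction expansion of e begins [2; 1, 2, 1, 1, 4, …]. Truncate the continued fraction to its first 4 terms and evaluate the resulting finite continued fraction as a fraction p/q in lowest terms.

11/4

Starting at the tail and folding back:
Start with 1.
2 + 1/(1/1) = 2 + 1/1 = 3/1
1 + 1/(3/1) = 1 + 1/3 = 4/3
2 + 1/(4/3) = 2 + 3/4 = 11/4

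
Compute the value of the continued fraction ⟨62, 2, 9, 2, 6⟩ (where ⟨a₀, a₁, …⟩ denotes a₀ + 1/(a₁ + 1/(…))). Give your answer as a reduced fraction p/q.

16181/259

Start with 6.
2 + 1/(6/1) = 2 + 1/6 = 13/6
9 + 1/(13/6) = 9 + 6/13 = 123/13
2 + 1/(123/13) = 2 + 13/123 = 259/123
62 + 1/(259/123) = 62 + 123/259 = 16181/259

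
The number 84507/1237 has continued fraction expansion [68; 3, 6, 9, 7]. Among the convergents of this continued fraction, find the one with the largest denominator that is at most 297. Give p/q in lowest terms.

a_0 = 68: 68/1  (≤ bound)
a_1 = 3: 205/3  (≤ bound)
a_2 = 6: 1298/19  (≤ bound)
a_3 = 9: 11887/174  (≤ bound)
a_4 = 7: 84507/1237  (> 297, stop)

11887/174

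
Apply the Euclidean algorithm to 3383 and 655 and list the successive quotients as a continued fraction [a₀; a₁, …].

⌊3383/655⌋ = 5, remainder 108
⌊655/108⌋ = 6, remainder 7
⌊108/7⌋ = 15, remainder 3
⌊7/3⌋ = 2, remainder 1
⌊3/1⌋ = 3, remainder 0

[5; 6, 15, 2, 3]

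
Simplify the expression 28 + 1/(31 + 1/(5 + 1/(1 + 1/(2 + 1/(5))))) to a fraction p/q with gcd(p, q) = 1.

79527/2837

a_0 = 28: 28/1
a_1 = 31: 869/31
a_2 = 5: 4373/156
a_3 = 1: 5242/187
a_4 = 2: 14857/530
a_5 = 5: 79527/2837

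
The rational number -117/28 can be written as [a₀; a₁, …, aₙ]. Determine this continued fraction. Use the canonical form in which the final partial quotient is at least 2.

[-5; 1, 4, 1, 1, 2]

Repeatedly divide and take the remainder:
-117 = -5·28 + 23, so a_0 = -5
28 = 1·23 + 5, so a_1 = 1
23 = 4·5 + 3, so a_2 = 4
5 = 1·3 + 2, so a_3 = 1
3 = 1·2 + 1, so a_4 = 1
2 = 2·1 + 0, so a_5 = 2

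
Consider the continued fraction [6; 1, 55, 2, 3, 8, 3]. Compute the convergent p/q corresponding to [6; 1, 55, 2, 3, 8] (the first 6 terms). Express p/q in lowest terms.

Start with 8.
3 + 1/(8/1) = 3 + 1/8 = 25/8
2 + 1/(25/8) = 2 + 8/25 = 58/25
55 + 1/(58/25) = 55 + 25/58 = 3215/58
1 + 1/(3215/58) = 1 + 58/3215 = 3273/3215
6 + 1/(3273/3215) = 6 + 3215/3273 = 22853/3273

22853/3273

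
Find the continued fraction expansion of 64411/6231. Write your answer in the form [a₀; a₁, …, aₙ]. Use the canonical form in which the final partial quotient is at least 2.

[10; 2, 1, 28, 5, 1, 1, 6]

64411 ÷ 6231 → quotient 10, remainder 2101
6231 ÷ 2101 → quotient 2, remainder 2029
2101 ÷ 2029 → quotient 1, remainder 72
2029 ÷ 72 → quotient 28, remainder 13
72 ÷ 13 → quotient 5, remainder 7
13 ÷ 7 → quotient 1, remainder 6
7 ÷ 6 → quotient 1, remainder 1
6 ÷ 1 → quotient 6, remainder 0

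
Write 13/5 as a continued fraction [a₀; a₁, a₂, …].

13 = 2·5 + 3, so a_0 = 2
5 = 1·3 + 2, so a_1 = 1
3 = 1·2 + 1, so a_2 = 1
2 = 2·1 + 0, so a_3 = 2

[2; 1, 1, 2]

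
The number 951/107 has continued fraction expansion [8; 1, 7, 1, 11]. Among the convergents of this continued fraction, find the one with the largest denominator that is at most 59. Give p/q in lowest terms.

80/9

List convergents until the denominator exceeds the bound:
a_0 = 8: 8/1  (≤ bound)
a_1 = 1: 9/1  (≤ bound)
a_2 = 7: 71/8  (≤ bound)
a_3 = 1: 80/9  (≤ bound)
a_4 = 11: 951/107  (> 59, stop)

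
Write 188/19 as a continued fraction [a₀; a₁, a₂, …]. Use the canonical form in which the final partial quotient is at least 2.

[9; 1, 8, 2]

Apply division with remainder until the remainder is 0:
188 = 9·19 + 17, so a_0 = 9
19 = 1·17 + 2, so a_1 = 1
17 = 8·2 + 1, so a_2 = 8
2 = 2·1 + 0, so a_3 = 2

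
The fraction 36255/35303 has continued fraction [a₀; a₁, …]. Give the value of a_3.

19

36255 ÷ 35303 → quotient 1, remainder 952
35303 ÷ 952 → quotient 37, remainder 79
952 ÷ 79 → quotient 12, remainder 4
79 ÷ 4 → quotient 19, remainder 3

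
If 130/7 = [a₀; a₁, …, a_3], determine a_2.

1

130 = 18·7 + 4, so a_0 = 18
7 = 1·4 + 3, so a_1 = 1
4 = 1·3 + 1, so a_2 = 1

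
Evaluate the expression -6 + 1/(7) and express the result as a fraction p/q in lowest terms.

Start with 7.
-6 + 1/(7/1) = -6 + 1/7 = -41/7

-41/7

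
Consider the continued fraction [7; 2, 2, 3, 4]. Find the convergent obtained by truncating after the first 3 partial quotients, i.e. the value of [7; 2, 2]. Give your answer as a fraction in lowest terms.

37/5

Collapse the nested fraction from the inside out:
Start with 2.
2 + 1/(2/1) = 2 + 1/2 = 5/2
7 + 1/(5/2) = 7 + 2/5 = 37/5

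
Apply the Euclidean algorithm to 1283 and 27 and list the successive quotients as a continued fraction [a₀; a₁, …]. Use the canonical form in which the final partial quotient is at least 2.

Apply division with remainder until the remainder is 0:
1283 = 47·27 + 14, so a_0 = 47
27 = 1·14 + 13, so a_1 = 1
14 = 1·13 + 1, so a_2 = 1
13 = 13·1 + 0, so a_3 = 13

[47; 1, 1, 13]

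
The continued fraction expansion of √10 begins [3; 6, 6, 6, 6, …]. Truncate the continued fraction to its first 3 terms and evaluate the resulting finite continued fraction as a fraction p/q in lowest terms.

117/37

Build up convergents one term at a time:
a_0 = 3: 3/1
a_1 = 6: 19/6
a_2 = 6: 117/37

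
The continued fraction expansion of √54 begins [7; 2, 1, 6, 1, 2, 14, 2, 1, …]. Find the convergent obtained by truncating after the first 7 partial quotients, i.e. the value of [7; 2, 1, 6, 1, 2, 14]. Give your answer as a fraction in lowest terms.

6959/947

Starting at the tail and folding back:
Start with 14.
2 + 1/(14/1) = 2 + 1/14 = 29/14
1 + 1/(29/14) = 1 + 14/29 = 43/29
6 + 1/(43/29) = 6 + 29/43 = 287/43
1 + 1/(287/43) = 1 + 43/287 = 330/287
2 + 1/(330/287) = 2 + 287/330 = 947/330
7 + 1/(947/330) = 7 + 330/947 = 6959/947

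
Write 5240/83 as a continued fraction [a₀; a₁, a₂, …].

Repeatedly divide and take the remainder:
⌊5240/83⌋ = 63, remainder 11
⌊83/11⌋ = 7, remainder 6
⌊11/6⌋ = 1, remainder 5
⌊6/5⌋ = 1, remainder 1
⌊5/1⌋ = 5, remainder 0

[63; 7, 1, 1, 5]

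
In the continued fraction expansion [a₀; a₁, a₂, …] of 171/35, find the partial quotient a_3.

1

⌊171/35⌋ = 4, remainder 31
⌊35/31⌋ = 1, remainder 4
⌊31/4⌋ = 7, remainder 3
⌊4/3⌋ = 1, remainder 1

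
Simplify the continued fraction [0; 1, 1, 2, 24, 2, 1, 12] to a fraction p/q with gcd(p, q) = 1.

Starting at the tail and folding back:
Start with 12.
1 + 1/(12/1) = 1 + 1/12 = 13/12
2 + 1/(13/12) = 2 + 12/13 = 38/13
24 + 1/(38/13) = 24 + 13/38 = 925/38
2 + 1/(925/38) = 2 + 38/925 = 1888/925
1 + 1/(1888/925) = 1 + 925/1888 = 2813/1888
1 + 1/(2813/1888) = 1 + 1888/2813 = 4701/2813
0 + 1/(4701/2813) = 0 + 2813/4701 = 2813/4701

2813/4701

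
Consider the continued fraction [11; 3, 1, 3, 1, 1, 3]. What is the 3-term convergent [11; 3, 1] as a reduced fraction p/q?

a_0 = 11: 11/1
a_1 = 3: 34/3
a_2 = 1: 45/4

45/4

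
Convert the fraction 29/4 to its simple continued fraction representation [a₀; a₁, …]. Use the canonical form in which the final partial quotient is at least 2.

[7; 4]

Apply division with remainder until the remainder is 0:
29 = 7·4 + 1, so a_0 = 7
4 = 4·1 + 0, so a_1 = 4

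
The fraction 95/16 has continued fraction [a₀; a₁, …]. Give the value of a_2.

15

95 ÷ 16 → quotient 5, remainder 15
16 ÷ 15 → quotient 1, remainder 1
15 ÷ 1 → quotient 15, remainder 0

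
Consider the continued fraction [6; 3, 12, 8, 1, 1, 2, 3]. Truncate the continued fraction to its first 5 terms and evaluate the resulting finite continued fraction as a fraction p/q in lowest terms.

2125/336

Start with 1.
8 + 1/(1/1) = 8 + 1/1 = 9/1
12 + 1/(9/1) = 12 + 1/9 = 109/9
3 + 1/(109/9) = 3 + 9/109 = 336/109
6 + 1/(336/109) = 6 + 109/336 = 2125/336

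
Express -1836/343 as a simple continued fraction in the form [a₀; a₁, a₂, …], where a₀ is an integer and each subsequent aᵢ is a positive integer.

[-6; 1, 1, 1, 5, 20]

⌊-1836/343⌋ = -6, remainder 222
⌊343/222⌋ = 1, remainder 121
⌊222/121⌋ = 1, remainder 101
⌊121/101⌋ = 1, remainder 20
⌊101/20⌋ = 5, remainder 1
⌊20/1⌋ = 20, remainder 0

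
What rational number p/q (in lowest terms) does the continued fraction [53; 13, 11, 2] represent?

a_0 = 53: 53/1
a_1 = 13: 690/13
a_2 = 11: 7643/144
a_3 = 2: 15976/301

15976/301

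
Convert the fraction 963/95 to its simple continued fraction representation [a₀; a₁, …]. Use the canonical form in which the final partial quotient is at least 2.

Apply division with remainder until the remainder is 0:
⌊963/95⌋ = 10, remainder 13
⌊95/13⌋ = 7, remainder 4
⌊13/4⌋ = 3, remainder 1
⌊4/1⌋ = 4, remainder 0

[10; 7, 3, 4]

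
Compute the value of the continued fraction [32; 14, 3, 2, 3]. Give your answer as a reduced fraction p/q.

Start with 3.
2 + 1/(3/1) = 2 + 1/3 = 7/3
3 + 1/(7/3) = 3 + 3/7 = 24/7
14 + 1/(24/7) = 14 + 7/24 = 343/24
32 + 1/(343/24) = 32 + 24/343 = 11000/343

11000/343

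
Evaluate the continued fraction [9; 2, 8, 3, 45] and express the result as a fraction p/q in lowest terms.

22751/2402

Use the convergent recurrence hₖ = aₖ·hₖ₋₁ + hₖ₋₂ (and likewise for the denominators kₖ):
a_0 = 9: 9/1
a_1 = 2: 19/2
a_2 = 8: 161/17
a_3 = 3: 502/53
a_4 = 45: 22751/2402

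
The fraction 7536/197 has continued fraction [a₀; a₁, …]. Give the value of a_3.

15

⌊7536/197⌋ = 38, remainder 50
⌊197/50⌋ = 3, remainder 47
⌊50/47⌋ = 1, remainder 3
⌊47/3⌋ = 15, remainder 2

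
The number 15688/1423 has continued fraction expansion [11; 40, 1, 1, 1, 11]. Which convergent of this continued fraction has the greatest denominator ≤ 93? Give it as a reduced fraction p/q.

893/81

a_0 = 11: 11/1  (≤ bound)
a_1 = 40: 441/40  (≤ bound)
a_2 = 1: 452/41  (≤ bound)
a_3 = 1: 893/81  (≤ bound)
a_4 = 1: 1345/122  (> 93, stop)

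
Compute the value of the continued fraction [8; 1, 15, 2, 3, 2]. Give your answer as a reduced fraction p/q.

a_0 = 8: 8/1
a_1 = 1: 9/1
a_2 = 15: 143/16
a_3 = 2: 295/33
a_4 = 3: 1028/115
a_5 = 2: 2351/263

2351/263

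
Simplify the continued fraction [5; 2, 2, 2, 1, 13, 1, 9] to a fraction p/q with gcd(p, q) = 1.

13438/2483

Build up convergents one term at a time:
a_0 = 5: 5/1
a_1 = 2: 11/2
a_2 = 2: 27/5
a_3 = 2: 65/12
a_4 = 1: 92/17
a_5 = 13: 1261/233
a_6 = 1: 1353/250
a_7 = 9: 13438/2483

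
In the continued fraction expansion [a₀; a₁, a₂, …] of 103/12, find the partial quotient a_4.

2

⌊103/12⌋ = 8, remainder 7
⌊12/7⌋ = 1, remainder 5
⌊7/5⌋ = 1, remainder 2
⌊5/2⌋ = 2, remainder 1
⌊2/1⌋ = 2, remainder 0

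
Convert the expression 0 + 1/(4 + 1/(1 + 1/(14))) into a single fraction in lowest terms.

Build up convergents one term at a time:
a_0 = 0: 0/1
a_1 = 4: 1/4
a_2 = 1: 1/5
a_3 = 14: 15/74

15/74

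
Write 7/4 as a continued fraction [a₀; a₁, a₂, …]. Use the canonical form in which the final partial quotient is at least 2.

Apply division with remainder until the remainder is 0:
7 = 1·4 + 3, so a_0 = 1
4 = 1·3 + 1, so a_1 = 1
3 = 3·1 + 0, so a_2 = 3

[1; 1, 3]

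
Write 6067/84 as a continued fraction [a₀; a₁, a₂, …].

[72; 4, 2, 2, 1, 2]

Repeatedly divide and take the remainder:
6067 ÷ 84 → quotient 72, remainder 19
84 ÷ 19 → quotient 4, remainder 8
19 ÷ 8 → quotient 2, remainder 3
8 ÷ 3 → quotient 2, remainder 2
3 ÷ 2 → quotient 1, remainder 1
2 ÷ 1 → quotient 2, remainder 0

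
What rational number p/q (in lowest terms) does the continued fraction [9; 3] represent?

28/3

a_0 = 9: 9/1
a_1 = 3: 28/3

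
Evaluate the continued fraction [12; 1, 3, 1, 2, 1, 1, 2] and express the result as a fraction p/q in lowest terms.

a_0 = 12: 12/1
a_1 = 1: 13/1
a_2 = 3: 51/4
a_3 = 1: 64/5
a_4 = 2: 179/14
a_5 = 1: 243/19
a_6 = 1: 422/33
a_7 = 2: 1087/85

1087/85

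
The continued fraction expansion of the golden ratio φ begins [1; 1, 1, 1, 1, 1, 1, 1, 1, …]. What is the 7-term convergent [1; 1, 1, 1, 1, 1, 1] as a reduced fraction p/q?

a_0 = 1: 1/1
a_1 = 1: 2/1
a_2 = 1: 3/2
a_3 = 1: 5/3
a_4 = 1: 8/5
a_5 = 1: 13/8
a_6 = 1: 21/13

21/13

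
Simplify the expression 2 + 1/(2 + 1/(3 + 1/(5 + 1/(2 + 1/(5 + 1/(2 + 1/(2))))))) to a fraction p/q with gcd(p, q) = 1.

Start with 2.
2 + 1/(2/1) = 2 + 1/2 = 5/2
5 + 1/(5/2) = 5 + 2/5 = 27/5
2 + 1/(27/5) = 2 + 5/27 = 59/27
5 + 1/(59/27) = 5 + 27/59 = 322/59
3 + 1/(322/59) = 3 + 59/322 = 1025/322
2 + 1/(1025/322) = 2 + 322/1025 = 2372/1025
2 + 1/(2372/1025) = 2 + 1025/2372 = 5769/2372

5769/2372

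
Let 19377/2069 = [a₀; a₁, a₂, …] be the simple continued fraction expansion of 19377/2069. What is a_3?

19377 = 9·2069 + 756, so a_0 = 9
2069 = 2·756 + 557, so a_1 = 2
756 = 1·557 + 199, so a_2 = 1
557 = 2·199 + 159, so a_3 = 2

2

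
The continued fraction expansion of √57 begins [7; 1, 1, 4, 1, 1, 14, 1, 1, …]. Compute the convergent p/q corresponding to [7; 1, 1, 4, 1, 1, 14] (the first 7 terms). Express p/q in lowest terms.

2197/291

Start with 14.
1 + 1/(14/1) = 1 + 1/14 = 15/14
1 + 1/(15/14) = 1 + 14/15 = 29/15
4 + 1/(29/15) = 4 + 15/29 = 131/29
1 + 1/(131/29) = 1 + 29/131 = 160/131
1 + 1/(160/131) = 1 + 131/160 = 291/160
7 + 1/(291/160) = 7 + 160/291 = 2197/291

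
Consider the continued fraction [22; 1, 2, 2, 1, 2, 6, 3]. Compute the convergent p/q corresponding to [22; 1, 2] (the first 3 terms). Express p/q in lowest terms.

68/3

Start with 2.
1 + 1/(2/1) = 1 + 1/2 = 3/2
22 + 1/(3/2) = 22 + 2/3 = 68/3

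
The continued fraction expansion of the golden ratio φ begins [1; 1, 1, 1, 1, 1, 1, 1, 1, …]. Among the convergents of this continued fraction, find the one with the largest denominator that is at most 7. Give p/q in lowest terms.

a_0 = 1: 1/1  (≤ bound)
a_1 = 1: 2/1  (≤ bound)
a_2 = 1: 3/2  (≤ bound)
a_3 = 1: 5/3  (≤ bound)
a_4 = 1: 8/5  (≤ bound)
a_5 = 1: 13/8  (> 7, stop)

8/5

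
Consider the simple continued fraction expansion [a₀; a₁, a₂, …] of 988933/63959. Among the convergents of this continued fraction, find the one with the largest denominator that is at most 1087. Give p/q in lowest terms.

16065/1039

a_0 = 15: 15/1  (≤ bound)
a_1 = 2: 31/2  (≤ bound)
a_2 = 6: 201/13  (≤ bound)
a_3 = 13: 2644/171  (≤ bound)
a_4 = 6: 16065/1039  (≤ bound)
a_5 = 1: 18709/1210  (> 1087, stop)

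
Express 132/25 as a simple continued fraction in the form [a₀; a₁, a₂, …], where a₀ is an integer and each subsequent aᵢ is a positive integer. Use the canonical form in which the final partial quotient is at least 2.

[5; 3, 1, 1, 3]

Repeatedly divide and take the remainder:
132 ÷ 25 → quotient 5, remainder 7
25 ÷ 7 → quotient 3, remainder 4
7 ÷ 4 → quotient 1, remainder 3
4 ÷ 3 → quotient 1, remainder 1
3 ÷ 1 → quotient 3, remainder 0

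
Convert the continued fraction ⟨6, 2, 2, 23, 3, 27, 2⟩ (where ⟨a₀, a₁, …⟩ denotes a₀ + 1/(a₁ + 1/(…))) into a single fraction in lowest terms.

Use the convergent recurrence hₖ = aₖ·hₖ₋₁ + hₖ₋₂ (and likewise for the denominators kₖ):
a_0 = 6: 6/1
a_1 = 2: 13/2
a_2 = 2: 32/5
a_3 = 23: 749/117
a_4 = 3: 2279/356
a_5 = 27: 62282/9729
a_6 = 2: 126843/19814

126843/19814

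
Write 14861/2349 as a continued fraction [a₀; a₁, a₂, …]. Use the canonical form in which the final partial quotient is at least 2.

[6; 3, 15, 1, 47]

14861 ÷ 2349 → quotient 6, remainder 767
2349 ÷ 767 → quotient 3, remainder 48
767 ÷ 48 → quotient 15, remainder 47
48 ÷ 47 → quotient 1, remainder 1
47 ÷ 1 → quotient 47, remainder 0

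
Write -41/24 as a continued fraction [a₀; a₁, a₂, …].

[-2; 3, 2, 3]

-41 = -2·24 + 7, so a_0 = -2
24 = 3·7 + 3, so a_1 = 3
7 = 2·3 + 1, so a_2 = 2
3 = 3·1 + 0, so a_3 = 3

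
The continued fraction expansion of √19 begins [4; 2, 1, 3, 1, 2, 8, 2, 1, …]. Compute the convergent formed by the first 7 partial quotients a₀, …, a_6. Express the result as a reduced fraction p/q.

Starting at the tail and folding back:
Start with 8.
2 + 1/(8/1) = 2 + 1/8 = 17/8
1 + 1/(17/8) = 1 + 8/17 = 25/17
3 + 1/(25/17) = 3 + 17/25 = 92/25
1 + 1/(92/25) = 1 + 25/92 = 117/92
2 + 1/(117/92) = 2 + 92/117 = 326/117
4 + 1/(326/117) = 4 + 117/326 = 1421/326

1421/326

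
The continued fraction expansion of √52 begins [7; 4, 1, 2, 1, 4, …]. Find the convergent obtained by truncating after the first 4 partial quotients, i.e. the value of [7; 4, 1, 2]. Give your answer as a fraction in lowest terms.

101/14

Starting at the tail and folding back:
Start with 2.
1 + 1/(2/1) = 1 + 1/2 = 3/2
4 + 1/(3/2) = 4 + 2/3 = 14/3
7 + 1/(14/3) = 7 + 3/14 = 101/14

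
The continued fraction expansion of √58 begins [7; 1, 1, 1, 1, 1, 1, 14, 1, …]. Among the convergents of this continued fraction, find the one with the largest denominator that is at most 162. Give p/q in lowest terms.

99/13

a_0 = 7: 7/1  (≤ bound)
a_1 = 1: 8/1  (≤ bound)
a_2 = 1: 15/2  (≤ bound)
a_3 = 1: 23/3  (≤ bound)
a_4 = 1: 38/5  (≤ bound)
a_5 = 1: 61/8  (≤ bound)
a_6 = 1: 99/13  (≤ bound)
a_7 = 14: 1447/190  (> 162, stop)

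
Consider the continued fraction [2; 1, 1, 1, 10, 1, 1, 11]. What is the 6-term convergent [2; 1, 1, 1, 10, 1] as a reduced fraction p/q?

93/35

Start with 1.
10 + 1/(1/1) = 10 + 1/1 = 11/1
1 + 1/(11/1) = 1 + 1/11 = 12/11
1 + 1/(12/11) = 1 + 11/12 = 23/12
1 + 1/(23/12) = 1 + 12/23 = 35/23
2 + 1/(35/23) = 2 + 23/35 = 93/35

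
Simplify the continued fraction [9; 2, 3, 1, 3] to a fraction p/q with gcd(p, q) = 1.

321/34

Start with 3.
1 + 1/(3/1) = 1 + 1/3 = 4/3
3 + 1/(4/3) = 3 + 3/4 = 15/4
2 + 1/(15/4) = 2 + 4/15 = 34/15
9 + 1/(34/15) = 9 + 15/34 = 321/34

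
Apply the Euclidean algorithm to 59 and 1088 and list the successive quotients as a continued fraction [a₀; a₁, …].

59 ÷ 1088 → quotient 0, remainder 59
1088 ÷ 59 → quotient 18, remainder 26
59 ÷ 26 → quotient 2, remainder 7
26 ÷ 7 → quotient 3, remainder 5
7 ÷ 5 → quotient 1, remainder 2
5 ÷ 2 → quotient 2, remainder 1
2 ÷ 1 → quotient 2, remainder 0

[0; 18, 2, 3, 1, 2, 2]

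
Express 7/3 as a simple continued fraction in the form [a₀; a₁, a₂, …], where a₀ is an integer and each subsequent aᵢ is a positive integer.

[2; 3]

Repeatedly divide and take the remainder:
7 = 2·3 + 1, so a_0 = 2
3 = 3·1 + 0, so a_1 = 3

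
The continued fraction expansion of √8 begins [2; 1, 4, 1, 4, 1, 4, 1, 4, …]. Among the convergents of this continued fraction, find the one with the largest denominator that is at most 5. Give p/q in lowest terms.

14/5

a_0 = 2: 2/1  (≤ bound)
a_1 = 1: 3/1  (≤ bound)
a_2 = 4: 14/5  (≤ bound)
a_3 = 1: 17/6  (> 5, stop)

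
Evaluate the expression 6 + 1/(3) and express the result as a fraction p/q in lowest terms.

19/3

a_0 = 6: 6/1
a_1 = 3: 19/3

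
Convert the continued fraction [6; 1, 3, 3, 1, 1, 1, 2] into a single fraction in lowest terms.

839/124

Start with 2.
1 + 1/(2/1) = 1 + 1/2 = 3/2
1 + 1/(3/2) = 1 + 2/3 = 5/3
1 + 1/(5/3) = 1 + 3/5 = 8/5
3 + 1/(8/5) = 3 + 5/8 = 29/8
3 + 1/(29/8) = 3 + 8/29 = 95/29
1 + 1/(95/29) = 1 + 29/95 = 124/95
6 + 1/(124/95) = 6 + 95/124 = 839/124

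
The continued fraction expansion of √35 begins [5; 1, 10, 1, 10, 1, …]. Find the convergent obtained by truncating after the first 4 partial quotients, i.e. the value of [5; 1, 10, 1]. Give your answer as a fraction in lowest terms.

Start with 1.
10 + 1/(1/1) = 10 + 1/1 = 11/1
1 + 1/(11/1) = 1 + 1/11 = 12/11
5 + 1/(12/11) = 5 + 11/12 = 71/12

71/12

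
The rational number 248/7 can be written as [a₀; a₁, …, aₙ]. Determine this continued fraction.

[35; 2, 3]

248 ÷ 7 → quotient 35, remainder 3
7 ÷ 3 → quotient 2, remainder 1
3 ÷ 1 → quotient 3, remainder 0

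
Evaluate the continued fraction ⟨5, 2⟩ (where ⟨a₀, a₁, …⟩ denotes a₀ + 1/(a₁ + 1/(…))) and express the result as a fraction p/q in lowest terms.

a_0 = 5: 5/1
a_1 = 2: 11/2

11/2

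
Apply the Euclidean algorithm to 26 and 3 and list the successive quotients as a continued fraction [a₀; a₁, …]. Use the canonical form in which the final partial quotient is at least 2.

[8; 1, 2]

26 ÷ 3 → quotient 8, remainder 2
3 ÷ 2 → quotient 1, remainder 1
2 ÷ 1 → quotient 2, remainder 0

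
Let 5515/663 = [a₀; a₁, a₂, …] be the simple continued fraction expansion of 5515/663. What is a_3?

Run the Euclidean algorithm, recording each quotient:
5515 ÷ 663 → quotient 8, remainder 211
663 ÷ 211 → quotient 3, remainder 30
211 ÷ 30 → quotient 7, remainder 1
30 ÷ 1 → quotient 30, remainder 0

30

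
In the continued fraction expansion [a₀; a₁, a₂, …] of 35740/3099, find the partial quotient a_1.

⌊35740/3099⌋ = 11, remainder 1651
⌊3099/1651⌋ = 1, remainder 1448

1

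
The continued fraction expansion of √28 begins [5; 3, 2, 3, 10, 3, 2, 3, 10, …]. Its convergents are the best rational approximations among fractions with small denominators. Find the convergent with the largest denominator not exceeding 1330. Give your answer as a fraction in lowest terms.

List convergents until the denominator exceeds the bound:
a_0 = 5: 5/1  (≤ bound)
a_1 = 3: 16/3  (≤ bound)
a_2 = 2: 37/7  (≤ bound)
a_3 = 3: 127/24  (≤ bound)
a_4 = 10: 1307/247  (≤ bound)
a_5 = 3: 4048/765  (≤ bound)
a_6 = 2: 9403/1777  (> 1330, stop)

4048/765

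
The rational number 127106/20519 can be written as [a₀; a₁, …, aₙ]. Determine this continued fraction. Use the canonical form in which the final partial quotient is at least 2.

[6; 5, 7, 7, 13, 6]

127106 ÷ 20519 → quotient 6, remainder 3992
20519 ÷ 3992 → quotient 5, remainder 559
3992 ÷ 559 → quotient 7, remainder 79
559 ÷ 79 → quotient 7, remainder 6
79 ÷ 6 → quotient 13, remainder 1
6 ÷ 1 → quotient 6, remainder 0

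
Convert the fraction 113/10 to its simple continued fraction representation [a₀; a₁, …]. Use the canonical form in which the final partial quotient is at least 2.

Run the Euclidean algorithm, recording each quotient:
⌊113/10⌋ = 11, remainder 3
⌊10/3⌋ = 3, remainder 1
⌊3/1⌋ = 3, remainder 0

[11; 3, 3]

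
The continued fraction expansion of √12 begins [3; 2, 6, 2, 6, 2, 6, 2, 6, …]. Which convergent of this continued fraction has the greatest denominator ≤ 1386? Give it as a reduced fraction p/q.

1351/390

a_0 = 3: 3/1  (≤ bound)
a_1 = 2: 7/2  (≤ bound)
a_2 = 6: 45/13  (≤ bound)
a_3 = 2: 97/28  (≤ bound)
a_4 = 6: 627/181  (≤ bound)
a_5 = 2: 1351/390  (≤ bound)
a_6 = 6: 8733/2521  (> 1386, stop)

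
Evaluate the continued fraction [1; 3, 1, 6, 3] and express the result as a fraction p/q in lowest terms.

Use the convergent recurrence hₖ = aₖ·hₖ₋₁ + hₖ₋₂ (and likewise for the denominators kₖ):
a_0 = 1: 1/1
a_1 = 3: 4/3
a_2 = 1: 5/4
a_3 = 6: 34/27
a_4 = 3: 107/85

107/85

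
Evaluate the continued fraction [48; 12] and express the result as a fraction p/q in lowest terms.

a_0 = 48: 48/1
a_1 = 12: 577/12

577/12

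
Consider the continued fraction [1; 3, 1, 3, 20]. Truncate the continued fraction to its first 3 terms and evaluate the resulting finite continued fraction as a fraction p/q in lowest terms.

Build up convergents one term at a time:
a_0 = 1: 1/1
a_1 = 3: 4/3
a_2 = 1: 5/4

5/4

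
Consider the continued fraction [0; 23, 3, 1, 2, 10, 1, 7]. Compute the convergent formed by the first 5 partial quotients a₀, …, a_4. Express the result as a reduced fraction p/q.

11/256

Build up convergents one term at a time:
a_0 = 0: 0/1
a_1 = 23: 1/23
a_2 = 3: 3/70
a_3 = 1: 4/93
a_4 = 2: 11/256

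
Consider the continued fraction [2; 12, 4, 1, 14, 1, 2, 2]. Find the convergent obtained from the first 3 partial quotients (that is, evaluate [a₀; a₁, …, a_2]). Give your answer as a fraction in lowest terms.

102/49

Use the convergent recurrence hₖ = aₖ·hₖ₋₁ + hₖ₋₂ (and likewise for the denominators kₖ):
a_0 = 2: 2/1
a_1 = 12: 25/12
a_2 = 4: 102/49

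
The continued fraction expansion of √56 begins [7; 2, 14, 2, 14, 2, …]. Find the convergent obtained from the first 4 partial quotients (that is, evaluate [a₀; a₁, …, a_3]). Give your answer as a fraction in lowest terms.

Start with 2.
14 + 1/(2/1) = 14 + 1/2 = 29/2
2 + 1/(29/2) = 2 + 2/29 = 60/29
7 + 1/(60/29) = 7 + 29/60 = 449/60

449/60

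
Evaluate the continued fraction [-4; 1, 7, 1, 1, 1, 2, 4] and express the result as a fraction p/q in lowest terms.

-941/302

Compute successive convergents:
a_0 = -4: -4/1
a_1 = 1: -3/1
a_2 = 7: -25/8
a_3 = 1: -28/9
a_4 = 1: -53/17
a_5 = 1: -81/26
a_6 = 2: -215/69
a_7 = 4: -941/302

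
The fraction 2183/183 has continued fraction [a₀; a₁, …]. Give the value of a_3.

13

⌊2183/183⌋ = 11, remainder 170
⌊183/170⌋ = 1, remainder 13
⌊170/13⌋ = 13, remainder 1
⌊13/1⌋ = 13, remainder 0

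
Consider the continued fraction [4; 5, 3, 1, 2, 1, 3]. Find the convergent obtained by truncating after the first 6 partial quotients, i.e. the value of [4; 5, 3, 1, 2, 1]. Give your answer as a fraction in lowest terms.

Start with 1.
2 + 1/(1/1) = 2 + 1/1 = 3/1
1 + 1/(3/1) = 1 + 1/3 = 4/3
3 + 1/(4/3) = 3 + 3/4 = 15/4
5 + 1/(15/4) = 5 + 4/15 = 79/15
4 + 1/(79/15) = 4 + 15/79 = 331/79

331/79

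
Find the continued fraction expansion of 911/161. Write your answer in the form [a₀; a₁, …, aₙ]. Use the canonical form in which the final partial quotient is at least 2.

Apply division with remainder until the remainder is 0:
911 ÷ 161 → quotient 5, remainder 106
161 ÷ 106 → quotient 1, remainder 55
106 ÷ 55 → quotient 1, remainder 51
55 ÷ 51 → quotient 1, remainder 4
51 ÷ 4 → quotient 12, remainder 3
4 ÷ 3 → quotient 1, remainder 1
3 ÷ 1 → quotient 3, remainder 0

[5; 1, 1, 1, 12, 1, 3]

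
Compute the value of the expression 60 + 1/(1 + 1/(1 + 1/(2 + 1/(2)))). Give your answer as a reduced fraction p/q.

Start with 2.
2 + 1/(2/1) = 2 + 1/2 = 5/2
1 + 1/(5/2) = 1 + 2/5 = 7/5
1 + 1/(7/5) = 1 + 5/7 = 12/7
60 + 1/(12/7) = 60 + 7/12 = 727/12

727/12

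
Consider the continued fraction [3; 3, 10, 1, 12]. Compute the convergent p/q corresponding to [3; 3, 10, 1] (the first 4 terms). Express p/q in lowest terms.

113/34

Work from the innermost term outward:
Start with 1.
10 + 1/(1/1) = 10 + 1/1 = 11/1
3 + 1/(11/1) = 3 + 1/11 = 34/11
3 + 1/(34/11) = 3 + 11/34 = 113/34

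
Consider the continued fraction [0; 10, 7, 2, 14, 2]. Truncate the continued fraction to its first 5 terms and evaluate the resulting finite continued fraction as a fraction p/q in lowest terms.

217/2199

a_0 = 0: 0/1
a_1 = 10: 1/10
a_2 = 7: 7/71
a_3 = 2: 15/152
a_4 = 14: 217/2199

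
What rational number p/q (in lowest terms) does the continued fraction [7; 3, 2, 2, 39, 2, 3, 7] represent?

251965/34544

Use the convergent recurrence hₖ = aₖ·hₖ₋₁ + hₖ₋₂ (and likewise for the denominators kₖ):
a_0 = 7: 7/1
a_1 = 3: 22/3
a_2 = 2: 51/7
a_3 = 2: 124/17
a_4 = 39: 4887/670
a_5 = 2: 9898/1357
a_6 = 3: 34581/4741
a_7 = 7: 251965/34544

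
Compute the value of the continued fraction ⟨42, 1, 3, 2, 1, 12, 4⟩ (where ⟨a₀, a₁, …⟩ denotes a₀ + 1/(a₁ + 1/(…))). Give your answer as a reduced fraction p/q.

Start with 4.
12 + 1/(4/1) = 12 + 1/4 = 49/4
1 + 1/(49/4) = 1 + 4/49 = 53/49
2 + 1/(53/49) = 2 + 49/53 = 155/53
3 + 1/(155/53) = 3 + 53/155 = 518/155
1 + 1/(518/155) = 1 + 155/518 = 673/518
42 + 1/(673/518) = 42 + 518/673 = 28784/673

28784/673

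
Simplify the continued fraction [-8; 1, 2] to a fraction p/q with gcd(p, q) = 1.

-22/3

Work from the innermost term outward:
Start with 2.
1 + 1/(2/1) = 1 + 1/2 = 3/2
-8 + 1/(3/2) = -8 + 2/3 = -22/3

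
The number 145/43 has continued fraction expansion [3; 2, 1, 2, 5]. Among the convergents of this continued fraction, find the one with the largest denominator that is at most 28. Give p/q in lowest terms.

27/8

a_0 = 3: 3/1  (≤ bound)
a_1 = 2: 7/2  (≤ bound)
a_2 = 1: 10/3  (≤ bound)
a_3 = 2: 27/8  (≤ bound)
a_4 = 5: 145/43  (> 28, stop)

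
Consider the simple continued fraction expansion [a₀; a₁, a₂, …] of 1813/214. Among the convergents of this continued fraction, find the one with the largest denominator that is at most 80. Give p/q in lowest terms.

305/36

List convergents until the denominator exceeds the bound:
a_0 = 8: 8/1  (≤ bound)
a_1 = 2: 17/2  (≤ bound)
a_2 = 8: 144/17  (≤ bound)
a_3 = 2: 305/36  (≤ bound)
a_4 = 2: 754/89  (> 80, stop)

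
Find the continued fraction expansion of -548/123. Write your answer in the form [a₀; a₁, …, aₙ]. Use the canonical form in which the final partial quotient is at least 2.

⌊-548/123⌋ = -5, remainder 67
⌊123/67⌋ = 1, remainder 56
⌊67/56⌋ = 1, remainder 11
⌊56/11⌋ = 5, remainder 1
⌊11/1⌋ = 11, remainder 0

[-5; 1, 1, 5, 11]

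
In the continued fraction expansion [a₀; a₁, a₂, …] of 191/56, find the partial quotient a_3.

⌊191/56⌋ = 3, remainder 23
⌊56/23⌋ = 2, remainder 10
⌊23/10⌋ = 2, remainder 3
⌊10/3⌋ = 3, remainder 1

3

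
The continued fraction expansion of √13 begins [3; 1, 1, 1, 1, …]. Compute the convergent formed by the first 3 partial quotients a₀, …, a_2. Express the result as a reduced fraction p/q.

Compute successive convergents:
a_0 = 3: 3/1
a_1 = 1: 4/1
a_2 = 1: 7/2

7/2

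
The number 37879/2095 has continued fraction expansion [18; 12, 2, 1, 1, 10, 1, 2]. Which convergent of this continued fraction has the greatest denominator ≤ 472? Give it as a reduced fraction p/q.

a_0 = 18: 18/1  (≤ bound)
a_1 = 12: 217/12  (≤ bound)
a_2 = 2: 452/25  (≤ bound)
a_3 = 1: 669/37  (≤ bound)
a_4 = 1: 1121/62  (≤ bound)
a_5 = 10: 11879/657  (> 472, stop)

1121/62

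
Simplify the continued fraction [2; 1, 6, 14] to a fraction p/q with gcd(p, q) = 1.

Start with 14.
6 + 1/(14/1) = 6 + 1/14 = 85/14
1 + 1/(85/14) = 1 + 14/85 = 99/85
2 + 1/(99/85) = 2 + 85/99 = 283/99

283/99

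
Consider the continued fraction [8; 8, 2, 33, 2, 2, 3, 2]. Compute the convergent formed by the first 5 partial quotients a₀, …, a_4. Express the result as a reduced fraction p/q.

Start with 2.
33 + 1/(2/1) = 33 + 1/2 = 67/2
2 + 1/(67/2) = 2 + 2/67 = 136/67
8 + 1/(136/67) = 8 + 67/136 = 1155/136
8 + 1/(1155/136) = 8 + 136/1155 = 9376/1155

9376/1155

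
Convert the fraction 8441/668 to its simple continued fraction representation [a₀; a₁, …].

⌊8441/668⌋ = 12, remainder 425
⌊668/425⌋ = 1, remainder 243
⌊425/243⌋ = 1, remainder 182
⌊243/182⌋ = 1, remainder 61
⌊182/61⌋ = 2, remainder 60
⌊61/60⌋ = 1, remainder 1
⌊60/1⌋ = 60, remainder 0

[12; 1, 1, 1, 2, 1, 60]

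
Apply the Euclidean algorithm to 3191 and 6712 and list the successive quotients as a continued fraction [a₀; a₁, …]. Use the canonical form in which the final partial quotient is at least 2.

[0; 2, 9, 1, 2, 36, 3]

⌊3191/6712⌋ = 0, remainder 3191
⌊6712/3191⌋ = 2, remainder 330
⌊3191/330⌋ = 9, remainder 221
⌊330/221⌋ = 1, remainder 109
⌊221/109⌋ = 2, remainder 3
⌊109/3⌋ = 36, remainder 1
⌊3/1⌋ = 3, remainder 0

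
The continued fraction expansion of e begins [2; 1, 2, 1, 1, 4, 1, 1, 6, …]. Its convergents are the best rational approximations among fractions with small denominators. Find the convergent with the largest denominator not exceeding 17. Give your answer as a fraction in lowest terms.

List convergents until the denominator exceeds the bound:
a_0 = 2: 2/1  (≤ bound)
a_1 = 1: 3/1  (≤ bound)
a_2 = 2: 8/3  (≤ bound)
a_3 = 1: 11/4  (≤ bound)
a_4 = 1: 19/7  (≤ bound)
a_5 = 4: 87/32  (> 17, stop)

19/7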